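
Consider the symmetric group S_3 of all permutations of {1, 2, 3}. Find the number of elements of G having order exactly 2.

3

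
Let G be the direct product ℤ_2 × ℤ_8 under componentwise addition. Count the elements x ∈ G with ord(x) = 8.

8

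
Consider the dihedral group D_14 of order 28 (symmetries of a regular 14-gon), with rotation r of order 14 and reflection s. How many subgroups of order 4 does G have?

|G| = 28 and 4 | 28, so subgroups of order 4 are possible by Lagrange.
The subgroups of order 4 are: {e, r^7, r^3s, r^10s}; {e, r^7, r^4s, r^11s}; {e, r^7, r^5s, r^12s}; {e, r^7, r^6s, r^13s}; … (7 in all).
So G has 7 subgroups of order 4.

7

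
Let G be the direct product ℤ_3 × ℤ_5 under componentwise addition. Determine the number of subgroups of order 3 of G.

1

|G| = 15 and 3 | 15, so subgroups of order 3 are possible by Lagrange.
The subgroups of order 3 are: {(0,0), (1,0), (2,0)}.
So G has 1 subgroup of order 3.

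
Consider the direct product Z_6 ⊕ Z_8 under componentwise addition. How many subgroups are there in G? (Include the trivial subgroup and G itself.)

22

|G| = 48, so by Lagrange every subgroup order divides 48. Divisors: 1, 2, 3, 4, 6, 8, 12, 16, 24, 48.
Subgroups by order — order 1: 1; order 2: 3; order 3: 1; order 4: 3; order 6: 3; order 8: 3; order 12: 3; order 16: 1; order 24: 3; order 48: 1.
Total: 1 + 3 + 1 + 3 + 3 + 3 + 3 + 1 + 3 + 1 = 22.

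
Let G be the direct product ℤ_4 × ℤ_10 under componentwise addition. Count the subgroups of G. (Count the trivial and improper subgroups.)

|G| = 40, so by Lagrange every subgroup order divides 40. Divisors: 1, 2, 4, 5, 8, 10, 20, 40.
Subgroups by order — order 1: 1; order 2: 3; order 4: 3; order 5: 1; order 8: 1; order 10: 3; order 20: 3; order 40: 1.
Total: 1 + 3 + 3 + 1 + 1 + 3 + 3 + 1 = 16.

16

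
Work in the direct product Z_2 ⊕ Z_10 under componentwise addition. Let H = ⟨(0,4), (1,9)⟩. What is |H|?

10

|⟨(0,4)⟩| = 5 and |⟨(1,9)⟩| = 10, so |H| is a multiple of lcm(5, 10) = 10 and divides |G| = 20.
Closing under the operation: H = {(0,0), (0,2), (0,4), (0,6), (0,8), (1,1), (1,3), (1,5), (1,7), (1,9)}, so |H| = 10.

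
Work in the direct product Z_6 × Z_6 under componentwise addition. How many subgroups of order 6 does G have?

12

|G| = 36 and 6 | 36, so subgroups of order 6 are possible by Lagrange.
The subgroups of order 6 are: {(0,0), (0,1), (0,2), (0,3), (0,4), (0,5)}; {(0,0), (0,2), (0,4), (3,0), (3,2), (3,4)}; {(0,0), (0,2), (0,4), (3,1), (3,3), (3,5)}; {(0,0), (0,3), (2,0), (2,3), (4,0), (4,3)}; … (12 in all).
So G has 12 subgroups of order 6.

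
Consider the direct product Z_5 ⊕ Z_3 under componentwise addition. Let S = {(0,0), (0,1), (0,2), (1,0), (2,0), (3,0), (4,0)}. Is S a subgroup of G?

No

|S| = 7 does not divide |G| = 15, so by Lagrange S is not a subgroup.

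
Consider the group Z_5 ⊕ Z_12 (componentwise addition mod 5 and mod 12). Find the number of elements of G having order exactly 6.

2

An element (a,b) has order lcm(ord(a), ord(b)); count pairs with lcm equal to 6.
Enumerating gives 2 such elements.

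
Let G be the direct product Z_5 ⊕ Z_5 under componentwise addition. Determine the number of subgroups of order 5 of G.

|G| = 25 and 5 | 25, so subgroups of order 5 are possible by Lagrange.
The subgroups of order 5 are: {(0,0), (0,1), (0,2), (0,3), (0,4)}; {(0,0), (1,0), (2,0), (3,0), (4,0)}; {(0,0), (1,1), (2,2), (3,3), (4,4)}; {(0,0), (1,2), (2,4), (3,1), (4,3)}; … (6 in all).
So G has 6 subgroups of order 5.

6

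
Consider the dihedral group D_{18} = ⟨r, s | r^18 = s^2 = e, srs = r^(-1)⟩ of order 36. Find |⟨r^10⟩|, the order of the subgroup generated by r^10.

9

Computing powers of r^10: the smallest k with (r^10)^k = e is k = 9.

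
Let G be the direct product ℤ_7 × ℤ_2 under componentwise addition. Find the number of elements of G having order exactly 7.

6

An element (a,b) has order lcm(ord(a), ord(b)); count pairs with lcm equal to 7.
Enumerating gives 6 such elements.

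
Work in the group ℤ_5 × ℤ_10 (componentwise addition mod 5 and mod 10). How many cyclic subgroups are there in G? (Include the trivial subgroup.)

14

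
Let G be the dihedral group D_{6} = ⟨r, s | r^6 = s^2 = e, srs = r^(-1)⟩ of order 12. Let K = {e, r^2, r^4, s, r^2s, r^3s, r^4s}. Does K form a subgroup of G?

No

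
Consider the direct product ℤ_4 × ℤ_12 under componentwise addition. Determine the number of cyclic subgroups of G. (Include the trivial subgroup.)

20

A cyclic subgroup of order d is generated by each of its φ(d) elements of order d, so the cyclic subgroups of order d number (#elements of order d)/φ(d).
Cyclic subgroups by order — order 1: 1; order 2: 3; order 3: 1; order 4: 6; order 6: 3; order 12: 6.
Total: 20.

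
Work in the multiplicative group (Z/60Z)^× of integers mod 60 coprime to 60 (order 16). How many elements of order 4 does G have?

The elements of order 4 are: 7, 13, 17, 23, 37, 43, 47, 53.
That's 8.

8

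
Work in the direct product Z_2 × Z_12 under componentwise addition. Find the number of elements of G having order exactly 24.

0

An element (a,b) has order lcm(ord(a), ord(b)); count pairs with lcm equal to 24.
Enumerating gives 0 such elements.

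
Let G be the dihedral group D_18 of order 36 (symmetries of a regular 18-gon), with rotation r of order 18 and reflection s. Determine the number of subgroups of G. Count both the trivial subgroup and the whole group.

|G| = 36, so by Lagrange every subgroup order divides 36. Divisors: 1, 2, 3, 4, 6, 9, 12, 18, 36.
Subgroups by order — order 1: 1; order 2: 19; order 3: 1; order 4: 9; order 6: 7; order 9: 1; order 12: 3; order 18: 3; order 36: 1.
Total: 1 + 19 + 1 + 9 + 7 + 1 + 3 + 3 + 1 = 45.

45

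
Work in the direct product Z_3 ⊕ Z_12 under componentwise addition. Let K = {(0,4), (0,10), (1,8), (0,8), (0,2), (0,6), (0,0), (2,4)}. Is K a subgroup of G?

No

|K| = 8 does not divide |G| = 36, so by Lagrange K is not a subgroup.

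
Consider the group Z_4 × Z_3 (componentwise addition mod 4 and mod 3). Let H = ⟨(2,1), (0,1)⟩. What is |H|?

6

|⟨(2,1)⟩| = 6 and |⟨(0,1)⟩| = 3, so |H| is a multiple of lcm(6, 3) = 6 and divides |G| = 12.
Closing under the operation: H = {(0,0), (0,1), (0,2), (2,0), (2,1), (2,2)}, so |H| = 6.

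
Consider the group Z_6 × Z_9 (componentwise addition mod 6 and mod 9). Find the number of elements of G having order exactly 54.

An element (a,b) has order lcm(ord(a), ord(b)); count pairs with lcm equal to 54.
Enumerating gives 0 such elements.

0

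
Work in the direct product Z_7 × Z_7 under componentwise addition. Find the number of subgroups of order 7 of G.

|G| = 49 and 7 | 49, so subgroups of order 7 are possible by Lagrange.
The subgroups of order 7 are: {(0,0), (0,1), (0,2), (0,3), (0,4), (0,5), (0,6)}; {(0,0), (1,0), (2,0), (3,0), (4,0), (5,0), (6,0)}; {(0,0), (1,1), (2,2), (3,3), (4,4), (5,5), (6,6)}; {(0,0), (1,2), (2,4), (3,6), (4,1), (5,3), (6,5)}; … (8 in all).
So G has 8 subgroups of order 7.

8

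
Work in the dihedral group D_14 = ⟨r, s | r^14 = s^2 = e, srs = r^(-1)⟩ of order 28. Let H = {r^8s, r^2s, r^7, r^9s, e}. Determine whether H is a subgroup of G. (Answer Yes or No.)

|H| = 5 does not divide |G| = 28, so by Lagrange H is not a subgroup.

No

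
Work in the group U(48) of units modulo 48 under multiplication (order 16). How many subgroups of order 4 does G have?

11

|G| = 16 and 4 | 16, so subgroups of order 4 are possible by Lagrange.
The subgroups of order 4 are: {1, 11, 25, 35}; {1, 13, 25, 37}; {1, 7, 17, 23}; {1, 17, 25, 41}; … (11 in all).
So G has 11 subgroups of order 4.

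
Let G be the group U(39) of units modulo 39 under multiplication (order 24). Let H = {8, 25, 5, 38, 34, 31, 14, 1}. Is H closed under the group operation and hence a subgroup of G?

|H| = 8 divides |G| = 24, consistent with Lagrange.
H contains the identity, every element's inverse is in H, and H is closed under ·: it is a subgroup.

Yes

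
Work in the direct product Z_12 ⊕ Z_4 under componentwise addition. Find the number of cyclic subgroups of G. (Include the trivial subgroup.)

A cyclic subgroup of order d is generated by each of its φ(d) elements of order d, so the cyclic subgroups of order d number (#elements of order d)/φ(d).
Cyclic subgroups by order — order 1: 1; order 2: 3; order 3: 1; order 4: 6; order 6: 3; order 12: 6.
Total: 20.

20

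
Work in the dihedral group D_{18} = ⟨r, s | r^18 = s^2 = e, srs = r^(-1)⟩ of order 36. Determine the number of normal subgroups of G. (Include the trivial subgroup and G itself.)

9

G has 45 subgroups. Checking conjugation-invariance by order — order 1: 1/1 normal; order 2: 1/19 normal; order 3: 1/1 normal; order 4: 0/9 normal; order 6: 1/7 normal; order 9: 1/1 normal; order 12: 0/3 normal; order 18: 3/3 normal; order 36: 1/1 normal.
Total normal subgroups: 9.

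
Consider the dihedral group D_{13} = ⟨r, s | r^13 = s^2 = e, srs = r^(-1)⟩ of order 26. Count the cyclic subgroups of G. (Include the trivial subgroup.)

Group the elements of G by the cyclic subgroup they generate; each cyclic subgroup of order d accounts for φ(d) elements.
Cyclic subgroups by order — order 1: 1; order 2: 13; order 13: 1.
Total: 15.

15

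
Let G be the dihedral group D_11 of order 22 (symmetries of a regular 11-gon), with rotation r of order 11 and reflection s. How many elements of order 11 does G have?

10

Enumerating element orders in G gives 10 elements of order 11.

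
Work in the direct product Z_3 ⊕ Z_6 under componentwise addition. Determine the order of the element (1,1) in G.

6

The order of (1,1) in Z_3 × Z_6 is lcm(ord(1) in Z_3, ord(1) in Z_6).
ord(1) = 3 and ord(1) = 6, so |⟨(1,1)⟩| = lcm(3, 6) = 6.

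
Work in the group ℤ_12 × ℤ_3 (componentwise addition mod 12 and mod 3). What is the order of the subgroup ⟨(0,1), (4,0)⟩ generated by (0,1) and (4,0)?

9

|⟨(0,1)⟩| = 3 and |⟨(4,0)⟩| = 3, so |H| is a multiple of lcm(3, 3) = 3 and divides |G| = 36.
Closing under the operation: H = {(0,0), (0,1), (0,2), (4,0), (4,1), (4,2), (8,0), (8,1), (8,2)}, so |H| = 9.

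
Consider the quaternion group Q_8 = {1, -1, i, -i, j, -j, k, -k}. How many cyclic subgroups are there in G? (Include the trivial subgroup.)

Group the elements of G by the cyclic subgroup they generate; each cyclic subgroup of order d accounts for φ(d) elements.
Cyclic subgroups by order — order 1: 1; order 2: 1; order 4: 3.
Total: 5.

5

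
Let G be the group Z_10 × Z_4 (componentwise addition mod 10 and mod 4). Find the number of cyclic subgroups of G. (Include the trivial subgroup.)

12

Group the elements of G by the cyclic subgroup they generate; each cyclic subgroup of order d accounts for φ(d) elements.
Cyclic subgroups by order — order 1: 1; order 2: 3; order 4: 2; order 5: 1; order 10: 3; order 20: 2.
Total: 12.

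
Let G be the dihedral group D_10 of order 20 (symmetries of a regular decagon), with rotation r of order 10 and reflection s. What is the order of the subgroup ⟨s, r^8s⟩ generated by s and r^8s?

10

|⟨s⟩| = 2 and |⟨r^8s⟩| = 2, so |H| is a multiple of lcm(2, 2) = 2 and divides |G| = 20.
Closing under the operation: H = {e, r^2, r^4, r^6, r^8, s, r^2s, r^4s, r^6s, r^8s}, so |H| = 10.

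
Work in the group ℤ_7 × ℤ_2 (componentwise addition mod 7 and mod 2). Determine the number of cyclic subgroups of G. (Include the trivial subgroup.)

A cyclic subgroup of order d is generated by each of its φ(d) elements of order d, so the cyclic subgroups of order d number (#elements of order d)/φ(d).
Cyclic subgroups by order — order 1: 1; order 2: 1; order 7: 1; order 14: 1.
Total: 4.

4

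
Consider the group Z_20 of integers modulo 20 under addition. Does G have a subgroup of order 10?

10 | 20. A subgroup of order 10 is {0, 2, 4, 6, 8, 10, 12, 14, 16, 18}.

Yes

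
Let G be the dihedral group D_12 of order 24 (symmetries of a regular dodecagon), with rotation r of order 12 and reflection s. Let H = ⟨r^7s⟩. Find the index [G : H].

12

|⟨r^7s⟩| = 2 and |G| = 24.
By Lagrange, [G : H] = |G|/|H| = 24/2 = 12.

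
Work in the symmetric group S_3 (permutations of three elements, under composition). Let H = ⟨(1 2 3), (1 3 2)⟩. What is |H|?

|⟨(1 2 3)⟩| = 3 and |⟨(1 3 2)⟩| = 3, so |H| is a multiple of lcm(3, 3) = 3 and divides |G| = 6.
Closing under the operation: H = {e, (1 2 3), (1 3 2)}, so |H| = 3.

3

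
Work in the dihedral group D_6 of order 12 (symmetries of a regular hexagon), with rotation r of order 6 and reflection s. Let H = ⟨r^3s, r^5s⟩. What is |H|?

|⟨r^3s⟩| = 2 and |⟨r^5s⟩| = 2, so |H| is a multiple of lcm(2, 2) = 2 and divides |G| = 12.
Closing under the operation: H = {e, r^2, r^4, rs, r^3s, r^5s}, so |H| = 6.

6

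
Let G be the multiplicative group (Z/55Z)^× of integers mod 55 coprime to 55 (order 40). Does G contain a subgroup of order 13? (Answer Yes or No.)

No

13 does not divide |G| = 40, so by Lagrange no subgroup of order 13 exists.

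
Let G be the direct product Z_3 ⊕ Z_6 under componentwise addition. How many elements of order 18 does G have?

An element (a,b) has order lcm(ord(a), ord(b)); count pairs with lcm equal to 18.
Enumerating gives 0 such elements.

0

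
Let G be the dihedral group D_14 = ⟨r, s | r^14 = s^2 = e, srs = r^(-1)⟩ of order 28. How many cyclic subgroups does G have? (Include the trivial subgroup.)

Each element a generates a cyclic subgroup ⟨a⟩; distinct elements may generate the same one (a cyclic group of order d has φ(d) generators).
Cyclic subgroups by order — order 1: 1; order 2: 15; order 7: 1; order 14: 1.
Total: 18.

18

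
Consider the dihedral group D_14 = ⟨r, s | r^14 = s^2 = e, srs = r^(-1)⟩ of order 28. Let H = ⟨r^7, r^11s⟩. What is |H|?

4

|⟨r^7⟩| = 2 and |⟨r^11s⟩| = 2, so |H| is a multiple of lcm(2, 2) = 2 and divides |G| = 28.
Closing under the operation: H = {e, r^7, r^4s, r^11s}, so |H| = 4.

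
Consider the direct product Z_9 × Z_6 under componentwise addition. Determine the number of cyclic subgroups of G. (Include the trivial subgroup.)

16

Each element a generates a cyclic subgroup ⟨a⟩; distinct elements may generate the same one (a cyclic group of order d has φ(d) generators).
Cyclic subgroups by order — order 1: 1; order 2: 1; order 3: 4; order 6: 4; order 9: 3; order 18: 3.
Total: 16.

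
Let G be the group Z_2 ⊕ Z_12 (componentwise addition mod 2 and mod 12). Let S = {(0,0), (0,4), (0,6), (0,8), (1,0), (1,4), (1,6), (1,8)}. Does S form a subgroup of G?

Closure fails: (0,4) + (0,6) = (0,10) ∉ S. So S is not a subgroup.

No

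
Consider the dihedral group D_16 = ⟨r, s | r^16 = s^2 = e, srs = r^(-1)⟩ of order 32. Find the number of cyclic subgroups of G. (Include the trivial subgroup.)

Group the elements of G by the cyclic subgroup they generate; each cyclic subgroup of order d accounts for φ(d) elements.
Cyclic subgroups by order — order 1: 1; order 2: 17; order 4: 1; order 8: 1; order 16: 1.
Total: 21.

21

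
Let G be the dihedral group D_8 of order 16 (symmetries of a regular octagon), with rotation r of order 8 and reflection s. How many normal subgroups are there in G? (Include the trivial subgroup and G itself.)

7

G has 19 subgroups. Checking conjugation-invariance by order — order 1: 1/1 normal; order 2: 1/9 normal; order 4: 1/5 normal; order 8: 3/3 normal; order 16: 1/1 normal.
Total normal subgroups: 7.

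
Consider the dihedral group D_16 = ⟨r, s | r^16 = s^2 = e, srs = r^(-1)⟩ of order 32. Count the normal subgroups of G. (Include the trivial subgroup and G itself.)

G has 36 subgroups. Checking conjugation-invariance by order — order 1: 1/1 normal; order 2: 1/17 normal; order 4: 1/9 normal; order 8: 1/5 normal; order 16: 3/3 normal; order 32: 1/1 normal.
Total normal subgroups: 8.

8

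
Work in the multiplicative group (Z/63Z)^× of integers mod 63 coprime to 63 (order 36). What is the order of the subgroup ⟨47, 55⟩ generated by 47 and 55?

|⟨47⟩| = 6 and |⟨55⟩| = 2, so |H| is a multiple of lcm(6, 2) = 6 and divides |G| = 36.
Closing under the operation: H = {1, 2, 4, 8, 16, 31, 32, 47, 55, 59, 61, 62}, so |H| = 12.

12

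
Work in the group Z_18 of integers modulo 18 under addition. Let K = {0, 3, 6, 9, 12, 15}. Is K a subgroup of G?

|K| = 6 divides |G| = 18, consistent with Lagrange.
K contains the identity, every element's inverse is in K, and K is closed under +: it is a subgroup.
In fact K = ⟨3⟩.

Yes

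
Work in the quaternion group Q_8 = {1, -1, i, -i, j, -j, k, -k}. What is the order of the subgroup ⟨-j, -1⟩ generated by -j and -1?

4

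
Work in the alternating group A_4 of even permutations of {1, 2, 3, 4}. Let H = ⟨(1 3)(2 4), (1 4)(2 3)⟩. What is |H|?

4

|⟨(1 3)(2 4)⟩| = 2 and |⟨(1 4)(2 3)⟩| = 2, so |H| is a multiple of lcm(2, 2) = 2 and divides |G| = 12.
Closing under the operation: H = {e, (1 2)(3 4), (1 3)(2 4), (1 4)(2 3)}, so |H| = 4.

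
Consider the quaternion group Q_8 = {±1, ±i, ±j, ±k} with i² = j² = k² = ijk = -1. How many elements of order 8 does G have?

0

No element of G has order 8 (even though 8 | 8).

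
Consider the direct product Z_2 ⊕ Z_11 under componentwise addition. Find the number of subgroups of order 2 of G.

1

|G| = 22 and 2 | 22, so subgroups of order 2 are possible by Lagrange.
The subgroups of order 2 are: {(0,0), (1,0)}.
So G has 1 subgroup of order 2.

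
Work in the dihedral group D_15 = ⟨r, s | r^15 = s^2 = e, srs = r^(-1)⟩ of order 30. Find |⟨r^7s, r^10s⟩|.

|⟨r^7s⟩| = 2 and |⟨r^10s⟩| = 2, so |H| is a multiple of lcm(2, 2) = 2 and divides |G| = 30.
Closing under the operation: H = {e, r^3, r^6, r^9, r^12, rs, r^4s, r^7s, r^10s, r^13s}, so |H| = 10.

10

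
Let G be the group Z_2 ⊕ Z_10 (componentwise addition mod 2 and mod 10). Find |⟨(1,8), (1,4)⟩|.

|⟨(1,8)⟩| = 10 and |⟨(1,4)⟩| = 10, so |H| is a multiple of lcm(10, 10) = 10 and divides |G| = 20.
Closing under the operation: H = {(0,0), (0,2), (0,4), (0,6), (0,8), (1,0), (1,2), (1,4), (1,6), (1,8)}, so |H| = 10.

10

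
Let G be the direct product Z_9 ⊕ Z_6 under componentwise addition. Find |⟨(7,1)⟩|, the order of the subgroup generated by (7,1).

The order of (7,1) in Z_9 × Z_6 is lcm(ord(7) in Z_9, ord(1) in Z_6).
ord(7) = 9 and ord(1) = 6, so |⟨(7,1)⟩| = lcm(9, 6) = 18.

18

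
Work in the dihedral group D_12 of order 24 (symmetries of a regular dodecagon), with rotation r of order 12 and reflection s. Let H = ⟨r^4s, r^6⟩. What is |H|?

|⟨r^4s⟩| = 2 and |⟨r^6⟩| = 2, so |H| is a multiple of lcm(2, 2) = 2 and divides |G| = 24.
Closing under the operation: H = {e, r^6, r^4s, r^10s}, so |H| = 4.

4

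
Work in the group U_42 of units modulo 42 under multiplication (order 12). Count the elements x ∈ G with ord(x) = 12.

0

No element of G has order 12 (even though 12 | 12).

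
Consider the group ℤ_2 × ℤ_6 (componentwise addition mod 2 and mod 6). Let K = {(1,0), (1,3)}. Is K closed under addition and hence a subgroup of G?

The identity (0,0) ∉ K, so K is not a subgroup.

No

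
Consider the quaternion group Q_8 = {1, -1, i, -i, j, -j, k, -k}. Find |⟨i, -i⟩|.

|⟨i⟩| = 4 and |⟨-i⟩| = 4, so |H| is a multiple of lcm(4, 4) = 4 and divides |G| = 8.
Closing under the operation: H = {1, -1, i, -i}, so |H| = 4.

4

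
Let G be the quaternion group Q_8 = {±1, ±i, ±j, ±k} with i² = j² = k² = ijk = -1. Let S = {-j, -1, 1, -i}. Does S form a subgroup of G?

No

-i ∈ S but its inverse i ∉ S, so S is not a subgroup.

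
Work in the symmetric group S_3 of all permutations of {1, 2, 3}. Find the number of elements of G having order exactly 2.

3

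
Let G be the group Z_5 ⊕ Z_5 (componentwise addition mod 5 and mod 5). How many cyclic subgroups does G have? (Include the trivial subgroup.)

A cyclic subgroup of order d is generated by each of its φ(d) elements of order d, so the cyclic subgroups of order d number (#elements of order d)/φ(d).
Cyclic subgroups by order — order 1: 1; order 5: 6.
Total: 7.

7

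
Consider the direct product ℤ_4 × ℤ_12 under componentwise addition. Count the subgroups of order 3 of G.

1

|G| = 48 and 3 | 48, so subgroups of order 3 are possible by Lagrange.
The subgroups of order 3 are: {(0,0), (0,4), (0,8)}.
So G has 1 subgroup of order 3.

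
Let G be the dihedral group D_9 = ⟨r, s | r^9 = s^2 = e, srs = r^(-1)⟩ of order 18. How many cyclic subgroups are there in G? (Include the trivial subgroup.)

A cyclic subgroup of order d is generated by each of its φ(d) elements of order d, so the cyclic subgroups of order d number (#elements of order d)/φ(d).
Cyclic subgroups by order — order 1: 1; order 2: 9; order 3: 1; order 9: 1.
Total: 12.

12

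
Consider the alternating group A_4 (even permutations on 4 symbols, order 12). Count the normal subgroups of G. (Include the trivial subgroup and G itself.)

3

G has 10 subgroups. Checking conjugation-invariance by order — order 1: 1/1 normal; order 2: 0/3 normal; order 3: 0/4 normal; order 4: 1/1 normal; order 12: 1/1 normal.
Total normal subgroups: 3.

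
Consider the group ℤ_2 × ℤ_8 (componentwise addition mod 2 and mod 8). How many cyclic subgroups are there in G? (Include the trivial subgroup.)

A cyclic subgroup of order d is generated by each of its φ(d) elements of order d, so the cyclic subgroups of order d number (#elements of order d)/φ(d).
Cyclic subgroups by order — order 1: 1; order 2: 3; order 4: 2; order 8: 2.
Total: 8.

8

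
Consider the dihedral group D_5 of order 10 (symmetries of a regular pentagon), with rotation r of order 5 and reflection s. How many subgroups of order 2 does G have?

|G| = 10 and 2 | 10, so subgroups of order 2 are possible by Lagrange.
The subgroups of order 2 are: {e, r^2s}; {e, r^3s}; {e, r^4s}; {e, rs}; … (5 in all).
So G has 5 subgroups of order 2.

5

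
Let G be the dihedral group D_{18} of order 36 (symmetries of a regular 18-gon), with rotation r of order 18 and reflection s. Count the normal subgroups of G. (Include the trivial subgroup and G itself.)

9

G has 45 subgroups. Checking conjugation-invariance by order — order 1: 1/1 normal; order 2: 1/19 normal; order 3: 1/1 normal; order 4: 0/9 normal; order 6: 1/7 normal; order 9: 1/1 normal; order 12: 0/3 normal; order 18: 3/3 normal; order 36: 1/1 normal.
Total normal subgroups: 9.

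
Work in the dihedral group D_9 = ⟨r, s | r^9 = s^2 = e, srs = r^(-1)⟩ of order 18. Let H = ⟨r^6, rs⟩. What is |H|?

|⟨r^6⟩| = 3 and |⟨rs⟩| = 2, so |H| is a multiple of lcm(3, 2) = 6 and divides |G| = 18.
Closing under the operation: H = {e, r^3, r^6, rs, r^4s, r^7s}, so |H| = 6.

6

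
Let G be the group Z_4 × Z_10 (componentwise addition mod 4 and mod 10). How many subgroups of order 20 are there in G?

|G| = 40 and 20 | 40, so subgroups of order 20 are possible by Lagrange.
The subgroups of order 20 are: {(0,0), (0,1), (0,2), (0,3), (0,4), (0,5), (0,6), (0,7), (0,8), (0,9), (2,0), (2,1), (2,2), (2,3), (2,4), (2,5), (2,6), (2,7), (2,8), (2,9)}; {(0,0), (0,2), (0,4), (0,6), (0,8), (1,0), (1,2), (1,4), (1,6), (1,8), (2,0), (2,2), (2,4), (2,6), (2,8), (3,0), (3,2), (3,4), (3,6), (3,8)}; {(0,0), (0,2), (0,4), (0,6), (0,8), (1,1), (1,3), (1,5), (1,7), (1,9), (2,0), (2,2), (2,4), (2,6), (2,8), (3,1), (3,3), (3,5), (3,7), (3,9)}.
So G has 3 subgroups of order 20.

3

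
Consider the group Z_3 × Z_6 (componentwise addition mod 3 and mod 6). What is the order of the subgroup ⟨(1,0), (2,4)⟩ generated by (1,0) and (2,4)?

9

|⟨(1,0)⟩| = 3 and |⟨(2,4)⟩| = 3, so |H| is a multiple of lcm(3, 3) = 3 and divides |G| = 18.
Closing under the operation: H = {(0,0), (0,2), (0,4), (1,0), (1,2), (1,4), (2,0), (2,2), (2,4)}, so |H| = 9.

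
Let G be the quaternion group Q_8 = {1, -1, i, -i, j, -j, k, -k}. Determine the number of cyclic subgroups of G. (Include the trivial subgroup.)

Each element a generates a cyclic subgroup ⟨a⟩; distinct elements may generate the same one (a cyclic group of order d has φ(d) generators).
Cyclic subgroups by order — order 1: 1; order 2: 1; order 4: 3.
Total: 5.

5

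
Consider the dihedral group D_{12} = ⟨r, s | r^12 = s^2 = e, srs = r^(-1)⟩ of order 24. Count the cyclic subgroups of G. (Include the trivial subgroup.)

18

Group the elements of G by the cyclic subgroup they generate; each cyclic subgroup of order d accounts for φ(d) elements.
Cyclic subgroups by order — order 1: 1; order 2: 13; order 3: 1; order 4: 1; order 6: 1; order 12: 1.
Total: 18.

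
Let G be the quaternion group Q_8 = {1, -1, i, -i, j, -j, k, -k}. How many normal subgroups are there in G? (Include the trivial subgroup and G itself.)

G has 6 subgroups. Checking conjugation-invariance by order — order 1: 1/1 normal; order 2: 1/1 normal; order 4: 3/3 normal; order 8: 1/1 normal.
Total normal subgroups: 6.

6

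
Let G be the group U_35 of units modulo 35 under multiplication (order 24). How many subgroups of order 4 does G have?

|G| = 24 and 4 | 24, so subgroups of order 4 are possible by Lagrange.
The subgroups of order 4 are: {1, 13, 27, 29}; {1, 8, 22, 29}; {1, 6, 29, 34}.
So G has 3 subgroups of order 4.

3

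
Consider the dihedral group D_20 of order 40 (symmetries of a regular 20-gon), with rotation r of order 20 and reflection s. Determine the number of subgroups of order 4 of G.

11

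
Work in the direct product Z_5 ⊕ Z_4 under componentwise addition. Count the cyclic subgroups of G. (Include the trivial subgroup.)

Each element a generates a cyclic subgroup ⟨a⟩; distinct elements may generate the same one (a cyclic group of order d has φ(d) generators).
Cyclic subgroups by order — order 1: 1; order 2: 1; order 4: 1; order 5: 1; order 10: 1; order 20: 1.
Total: 6.

6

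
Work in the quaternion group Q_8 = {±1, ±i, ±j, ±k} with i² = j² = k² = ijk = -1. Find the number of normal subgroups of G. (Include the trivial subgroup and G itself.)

6

G has 6 subgroups. Checking conjugation-invariance by order — order 1: 1/1 normal; order 2: 1/1 normal; order 4: 3/3 normal; order 8: 1/1 normal.
Total normal subgroups: 6.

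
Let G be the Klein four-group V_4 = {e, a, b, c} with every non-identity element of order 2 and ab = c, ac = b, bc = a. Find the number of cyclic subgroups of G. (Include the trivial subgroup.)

Each element a generates a cyclic subgroup ⟨a⟩; distinct elements may generate the same one (a cyclic group of order d has φ(d) generators).
Cyclic subgroups by order — order 1: 1; order 2: 3.
Total: 4.

4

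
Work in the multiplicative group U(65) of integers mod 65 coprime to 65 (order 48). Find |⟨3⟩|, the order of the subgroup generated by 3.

12

Compute successive powers of 3 mod 65: 3, 9, 27, 16, 48, 14, 42, 61, …; 3^12 ≡ 1 (mod 65).
So |⟨3⟩| = 12.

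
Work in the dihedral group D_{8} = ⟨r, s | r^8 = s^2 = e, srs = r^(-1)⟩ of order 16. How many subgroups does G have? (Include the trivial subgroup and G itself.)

|G| = 16, so by Lagrange every subgroup order divides 16. Divisors: 1, 2, 4, 8, 16.
Subgroups by order — order 1: 1; order 2: 9; order 4: 5; order 8: 3; order 16: 1.
Total: 1 + 9 + 5 + 3 + 1 = 19.

19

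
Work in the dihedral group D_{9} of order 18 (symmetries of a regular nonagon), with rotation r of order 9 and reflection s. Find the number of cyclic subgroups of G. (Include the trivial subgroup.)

Group the elements of G by the cyclic subgroup they generate; each cyclic subgroup of order d accounts for φ(d) elements.
Cyclic subgroups by order — order 1: 1; order 2: 9; order 3: 1; order 9: 1.
Total: 12.

12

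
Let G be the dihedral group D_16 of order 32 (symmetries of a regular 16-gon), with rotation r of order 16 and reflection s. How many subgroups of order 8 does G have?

|G| = 32 and 8 | 32, so subgroups of order 8 are possible by Lagrange.
The subgroups of order 8 are: {e, r^2, r^4, r^6, r^8, r^10, r^12, r^14}; {e, r^4, r^8, r^12, r^2s, r^6s, r^10s, r^14s}; {e, r^4, r^8, r^12, r^3s, r^7s, r^11s, r^15s}; {e, r^4, r^8, r^12, s, r^4s, r^8s, r^12s}; … (5 in all).
So G has 5 subgroups of order 8.

5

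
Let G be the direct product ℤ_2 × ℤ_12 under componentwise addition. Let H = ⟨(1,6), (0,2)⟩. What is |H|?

|⟨(1,6)⟩| = 2 and |⟨(0,2)⟩| = 6, so |H| is a multiple of lcm(2, 6) = 6 and divides |G| = 24.
Closing under the operation: H = {(0,0), (0,2), (0,4), (0,6), (0,8), (0,10), (1,0), (1,2), (1,4), (1,6), (1,8), (1,10)}, so |H| = 12.

12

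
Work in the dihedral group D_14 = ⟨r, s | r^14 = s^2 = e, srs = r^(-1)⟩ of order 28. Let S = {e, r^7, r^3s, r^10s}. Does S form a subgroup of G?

Yes

|S| = 4 divides |G| = 28, consistent with Lagrange.
S contains the identity, every element's inverse is in S, and S is closed under ·: it is a subgroup.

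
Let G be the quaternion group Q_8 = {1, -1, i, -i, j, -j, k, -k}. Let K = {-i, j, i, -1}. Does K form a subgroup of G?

The identity 1 ∉ K, so K is not a subgroup.

No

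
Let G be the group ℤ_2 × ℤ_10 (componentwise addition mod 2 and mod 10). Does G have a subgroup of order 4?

Yes

4 | 20. A subgroup of order 4 is {(0,0), (0,5), (1,0), (1,5)}.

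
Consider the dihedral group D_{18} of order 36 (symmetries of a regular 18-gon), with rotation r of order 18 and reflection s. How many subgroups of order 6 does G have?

7

|G| = 36 and 6 | 36, so subgroups of order 6 are possible by Lagrange.
The subgroups of order 6 are: {e, r^6, r^12, r^4s, r^10s, r^16s}; {e, r^6, r^12, r^5s, r^11s, r^17s}; {e, r^6, r^12, s, r^6s, r^12s}; {e, r^6, r^12, rs, r^7s, r^13s}; … (7 in all).
So G has 7 subgroups of order 6.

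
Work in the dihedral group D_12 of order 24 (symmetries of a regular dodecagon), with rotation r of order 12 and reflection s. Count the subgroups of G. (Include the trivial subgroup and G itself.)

34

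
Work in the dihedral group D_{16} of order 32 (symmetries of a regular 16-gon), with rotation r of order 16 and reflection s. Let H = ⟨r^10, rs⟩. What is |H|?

|⟨r^10⟩| = 8 and |⟨rs⟩| = 2, so |H| is a multiple of lcm(8, 2) = 8 and divides |G| = 32.
Closing under the operation: H = {e, r^2, r^4, r^6, r^8, r^10, r^12, r^14, rs, r^3s, r^5s, r^7s, r^9s, r^11s, r^13s, r^15s}, so |H| = 16.

16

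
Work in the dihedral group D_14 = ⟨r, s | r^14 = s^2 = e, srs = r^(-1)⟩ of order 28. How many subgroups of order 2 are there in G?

15

|G| = 28 and 2 | 28, so subgroups of order 2 are possible by Lagrange.
The subgroups of order 2 are: {e, r^10s}; {e, r^11s}; {e, r^12s}; {e, r^13s}; … (15 in all).
So G has 15 subgroups of order 2.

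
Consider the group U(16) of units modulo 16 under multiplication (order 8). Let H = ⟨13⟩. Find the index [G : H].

2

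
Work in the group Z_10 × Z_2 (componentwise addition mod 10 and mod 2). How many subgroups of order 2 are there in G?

|G| = 20 and 2 | 20, so subgroups of order 2 are possible by Lagrange.
The subgroups of order 2 are: {(0,0), (0,1)}; {(0,0), (5,0)}; {(0,0), (5,1)}.
So G has 3 subgroups of order 2.

3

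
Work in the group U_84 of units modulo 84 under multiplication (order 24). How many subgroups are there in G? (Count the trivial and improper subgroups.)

32

|G| = 24, so by Lagrange every subgroup order divides 24. Divisors: 1, 2, 3, 4, 6, 8, 12, 24.
Subgroups by order — order 1: 1; order 2: 7; order 3: 1; order 4: 7; order 6: 7; order 8: 1; order 12: 7; order 24: 1.
Total: 1 + 7 + 1 + 7 + 7 + 1 + 7 + 1 = 32.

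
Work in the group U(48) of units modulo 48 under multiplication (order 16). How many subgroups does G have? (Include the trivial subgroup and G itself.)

27

|G| = 16, so by Lagrange every subgroup order divides 16. Divisors: 1, 2, 4, 8, 16.
Subgroups by order — order 1: 1; order 2: 7; order 4: 11; order 8: 7; order 16: 1.
Total: 1 + 7 + 11 + 7 + 1 = 27.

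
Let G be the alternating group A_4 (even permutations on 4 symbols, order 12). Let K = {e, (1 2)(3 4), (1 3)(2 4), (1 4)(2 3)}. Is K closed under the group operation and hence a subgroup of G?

|K| = 4 divides |G| = 12, consistent with Lagrange.
K contains the identity, every element's inverse is in K, and K is closed under ∘: it is a subgroup.

Yes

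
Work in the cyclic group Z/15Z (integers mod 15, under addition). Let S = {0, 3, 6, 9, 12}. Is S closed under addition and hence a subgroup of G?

Yes

|S| = 5 divides |G| = 15, consistent with Lagrange.
S contains the identity, every element's inverse is in S, and S is closed under +: it is a subgroup.
In fact S = ⟨3⟩.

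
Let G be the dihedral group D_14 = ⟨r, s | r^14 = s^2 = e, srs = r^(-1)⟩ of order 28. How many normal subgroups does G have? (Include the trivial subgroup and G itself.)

G has 28 subgroups. Checking conjugation-invariance by order — order 1: 1/1 normal; order 2: 1/15 normal; order 4: 0/7 normal; order 7: 1/1 normal; order 14: 3/3 normal; order 28: 1/1 normal.
Total normal subgroups: 7.

7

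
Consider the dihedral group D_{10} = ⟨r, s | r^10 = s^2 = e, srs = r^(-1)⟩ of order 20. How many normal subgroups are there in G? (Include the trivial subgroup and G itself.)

G has 22 subgroups. Checking conjugation-invariance by order — order 1: 1/1 normal; order 2: 1/11 normal; order 4: 0/5 normal; order 5: 1/1 normal; order 10: 3/3 normal; order 20: 1/1 normal.
Total normal subgroups: 7.

7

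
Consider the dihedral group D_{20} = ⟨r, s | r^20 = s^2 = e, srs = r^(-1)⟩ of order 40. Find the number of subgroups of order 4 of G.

11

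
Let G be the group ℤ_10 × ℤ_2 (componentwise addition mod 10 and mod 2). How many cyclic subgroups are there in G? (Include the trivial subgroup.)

Each element a generates a cyclic subgroup ⟨a⟩; distinct elements may generate the same one (a cyclic group of order d has φ(d) generators).
Cyclic subgroups by order — order 1: 1; order 2: 3; order 5: 1; order 10: 3.
Total: 8.

8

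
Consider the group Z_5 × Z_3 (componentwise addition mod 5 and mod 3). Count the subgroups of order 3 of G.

1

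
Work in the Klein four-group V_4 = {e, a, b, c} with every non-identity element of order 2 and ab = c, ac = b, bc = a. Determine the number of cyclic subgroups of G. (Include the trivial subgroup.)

Group the elements of G by the cyclic subgroup they generate; each cyclic subgroup of order d accounts for φ(d) elements.
Cyclic subgroups by order — order 1: 1; order 2: 3.
Total: 4.

4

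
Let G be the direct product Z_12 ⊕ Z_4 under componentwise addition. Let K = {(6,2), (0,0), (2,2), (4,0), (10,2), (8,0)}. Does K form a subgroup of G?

Yes

|K| = 6 divides |G| = 48, consistent with Lagrange.
K contains the identity, every element's inverse is in K, and K is closed under +: it is a subgroup.
In fact K = ⟨(10,2)⟩.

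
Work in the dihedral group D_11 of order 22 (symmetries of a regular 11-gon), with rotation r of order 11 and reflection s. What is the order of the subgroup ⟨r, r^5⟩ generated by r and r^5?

|⟨r⟩| = 11 and |⟨r^5⟩| = 11, so |H| is a multiple of lcm(11, 11) = 11 and divides |G| = 22.
Closing under the operation: H = {e, r, r^2, r^3, r^4, r^5, r^6, r^7, r^8, r^9, r^10}, so |H| = 11.

11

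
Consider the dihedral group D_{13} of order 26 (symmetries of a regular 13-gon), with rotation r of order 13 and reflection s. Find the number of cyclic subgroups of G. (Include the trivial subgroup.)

Each element a generates a cyclic subgroup ⟨a⟩; distinct elements may generate the same one (a cyclic group of order d has φ(d) generators).
Cyclic subgroups by order — order 1: 1; order 2: 13; order 13: 1.
Total: 15.

15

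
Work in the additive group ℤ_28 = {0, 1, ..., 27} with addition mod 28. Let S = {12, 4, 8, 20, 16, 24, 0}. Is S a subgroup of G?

Yes

|S| = 7 divides |G| = 28, consistent with Lagrange.
S contains the identity, every element's inverse is in S, and S is closed under +: it is a subgroup.
In fact S = ⟨16⟩.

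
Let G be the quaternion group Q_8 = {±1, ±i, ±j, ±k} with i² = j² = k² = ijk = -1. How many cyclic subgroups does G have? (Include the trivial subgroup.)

5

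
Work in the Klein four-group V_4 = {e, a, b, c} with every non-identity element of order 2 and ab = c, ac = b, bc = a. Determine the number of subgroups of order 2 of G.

3

|G| = 4 and 2 | 4, so subgroups of order 2 are possible by Lagrange.
The subgroups of order 2 are: {e, a}; {e, b}; {e, c}.
So G has 3 subgroups of order 2.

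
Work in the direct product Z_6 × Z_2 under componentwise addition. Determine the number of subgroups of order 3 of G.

1

|G| = 12 and 3 | 12, so subgroups of order 3 are possible by Lagrange.
The subgroups of order 3 are: {(0,0), (2,0), (4,0)}.
So G has 1 subgroup of order 3.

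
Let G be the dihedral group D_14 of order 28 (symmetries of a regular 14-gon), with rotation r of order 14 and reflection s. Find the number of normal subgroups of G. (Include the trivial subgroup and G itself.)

G has 28 subgroups. Checking conjugation-invariance by order — order 1: 1/1 normal; order 2: 1/15 normal; order 4: 0/7 normal; order 7: 1/1 normal; order 14: 3/3 normal; order 28: 1/1 normal.
Total normal subgroups: 7.

7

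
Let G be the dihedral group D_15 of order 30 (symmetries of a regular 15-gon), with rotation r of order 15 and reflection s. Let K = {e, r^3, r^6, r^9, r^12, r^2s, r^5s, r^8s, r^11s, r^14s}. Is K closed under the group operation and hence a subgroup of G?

|K| = 10 divides |G| = 30, consistent with Lagrange.
K contains the identity, every element's inverse is in K, and K is closed under ·: it is a subgroup.

Yes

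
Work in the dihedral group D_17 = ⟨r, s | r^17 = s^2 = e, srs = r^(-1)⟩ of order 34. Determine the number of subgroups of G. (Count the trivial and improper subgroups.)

|G| = 34, so by Lagrange every subgroup order divides 34. Divisors: 1, 2, 17, 34.
Subgroups by order — order 1: 1; order 2: 17; order 17: 1; order 34: 1.
Total: 1 + 17 + 1 + 1 = 20.

20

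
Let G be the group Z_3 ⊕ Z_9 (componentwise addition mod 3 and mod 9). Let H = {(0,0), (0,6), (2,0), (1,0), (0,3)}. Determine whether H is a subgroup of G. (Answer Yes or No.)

No

|H| = 5 does not divide |G| = 27, so by Lagrange H is not a subgroup.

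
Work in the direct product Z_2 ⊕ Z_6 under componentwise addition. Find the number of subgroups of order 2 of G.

3

|G| = 12 and 2 | 12, so subgroups of order 2 are possible by Lagrange.
The subgroups of order 2 are: {(0,0), (0,3)}; {(0,0), (1,0)}; {(0,0), (1,3)}.
So G has 3 subgroups of order 2.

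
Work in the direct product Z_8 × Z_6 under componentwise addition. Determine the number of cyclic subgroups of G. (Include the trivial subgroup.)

16

Each element a generates a cyclic subgroup ⟨a⟩; distinct elements may generate the same one (a cyclic group of order d has φ(d) generators).
Cyclic subgroups by order — order 1: 1; order 2: 3; order 3: 1; order 4: 2; order 6: 3; order 8: 2; order 12: 2; order 24: 2.
Total: 16.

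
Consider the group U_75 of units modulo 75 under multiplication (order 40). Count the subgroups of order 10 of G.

3

|G| = 40 and 10 | 40, so subgroups of order 10 are possible by Lagrange.
The subgroups of order 10 are: {1, 11, 16, 26, 31, 41, 46, 56, 61, 71}; {1, 14, 16, 29, 31, 44, 46, 59, 61, 74}; {1, 4, 16, 19, 31, 34, 46, 49, 61, 64}.
So G has 3 subgroups of order 10.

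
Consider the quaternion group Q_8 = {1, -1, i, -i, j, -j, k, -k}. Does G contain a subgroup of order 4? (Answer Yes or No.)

Yes

4 | 8. A subgroup of order 4 is {1, -1, i, -i}.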